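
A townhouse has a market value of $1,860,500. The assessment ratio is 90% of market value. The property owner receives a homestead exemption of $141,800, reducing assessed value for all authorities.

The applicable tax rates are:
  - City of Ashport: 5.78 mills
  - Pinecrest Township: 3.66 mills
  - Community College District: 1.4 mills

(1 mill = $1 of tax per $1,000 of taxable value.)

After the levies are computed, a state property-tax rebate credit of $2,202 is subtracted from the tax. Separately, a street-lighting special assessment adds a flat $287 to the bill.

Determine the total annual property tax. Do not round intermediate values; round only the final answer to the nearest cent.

Assessed value = $1,860,500 × 0.9 = $1,674,450
Taxable value = $1,674,450 − $141,800 = $1,532,650
City of Ashport: $1,532,650 × 0.00578 = $8,858.717
Pinecrest Township: $1,532,650 × 0.00366 = $5,609.499
Community College District: $1,532,650 × 0.0014 = $2,145.71
Levies subtotal = $16,613.926
After credit = $16,613.926 − $2,202 = $14,411.926
Total = $14,411.926 + $287 = $14,698.926

$14,698.93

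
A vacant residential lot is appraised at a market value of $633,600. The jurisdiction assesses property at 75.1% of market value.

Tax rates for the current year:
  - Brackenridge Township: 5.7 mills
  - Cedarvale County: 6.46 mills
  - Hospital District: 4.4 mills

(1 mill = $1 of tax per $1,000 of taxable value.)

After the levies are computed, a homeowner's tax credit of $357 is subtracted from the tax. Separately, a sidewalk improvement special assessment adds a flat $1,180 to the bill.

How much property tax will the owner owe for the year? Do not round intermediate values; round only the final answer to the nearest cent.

Assessed value = $633,600 × 0.751 = $475,833.6
Brackenridge Township: $475,833.6 × 0.0057 = $2,712.25152
Cedarvale County: $475,833.6 × 0.00646 = $3,073.885056
Hospital District: $475,833.6 × 0.0044 = $2,093.66784
Levies subtotal = $7,879.804416
After credit = $7,879.804416 − $357 = $7,522.804416
Total = $7,522.804416 + $1,180 = $8,702.804416

$8,702.80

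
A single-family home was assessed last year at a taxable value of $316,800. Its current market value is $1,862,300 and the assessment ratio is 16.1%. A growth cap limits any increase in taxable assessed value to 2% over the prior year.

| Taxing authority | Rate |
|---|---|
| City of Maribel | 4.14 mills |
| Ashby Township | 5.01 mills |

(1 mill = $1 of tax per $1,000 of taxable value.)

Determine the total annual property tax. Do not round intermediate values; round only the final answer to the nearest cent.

Uncapped assessed value = $1,862,300 × 0.161 = $299,830.3
Cap limit = $316,800 × 1.02 = $323,136
Taxable assessed value = min($299,830.3, $323,136) = $299,830.3 (cap does not bind)
City of Maribel: $299,830.3 × 0.00414 = $1,241.297442
Ashby Township: $299,830.3 × 0.00501 = $1,502.149803
Total = $2,743.447245

$2,743.45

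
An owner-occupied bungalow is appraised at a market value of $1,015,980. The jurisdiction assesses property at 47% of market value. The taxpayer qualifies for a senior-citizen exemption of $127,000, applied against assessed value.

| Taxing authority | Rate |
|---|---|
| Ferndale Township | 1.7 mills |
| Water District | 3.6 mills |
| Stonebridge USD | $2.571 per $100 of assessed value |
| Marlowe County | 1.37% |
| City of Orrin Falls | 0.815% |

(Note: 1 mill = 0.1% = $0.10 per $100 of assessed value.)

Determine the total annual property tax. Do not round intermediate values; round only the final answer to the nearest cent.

$18,527.99

Assessed value = $1,015,980 × 0.47 = $477,510.6
Taxable value = $477,510.6 − $127,000 = $350,510.6
Ferndale Township: $350,510.6 × 0.0017 = $595.86802
Water District: $350,510.6 × 0.0036 = $1,261.83816
Stonebridge USD: $350,510.6 × 0.02571 = $9,011.627526
Marlowe County: $350,510.6 × 0.0137 = $4,801.99522
City of Orrin Falls: $350,510.6 × 0.00815 = $2,856.66139
Total = $18,527.990316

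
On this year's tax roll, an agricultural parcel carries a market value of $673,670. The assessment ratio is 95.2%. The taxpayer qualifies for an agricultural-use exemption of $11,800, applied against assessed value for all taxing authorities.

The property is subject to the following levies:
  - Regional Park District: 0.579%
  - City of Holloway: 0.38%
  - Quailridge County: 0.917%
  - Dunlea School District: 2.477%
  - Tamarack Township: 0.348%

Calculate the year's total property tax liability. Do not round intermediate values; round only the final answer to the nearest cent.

$29,594.39

Assessed value = $673,670 × 0.952 = $641,333.84
Taxable value = $641,333.84 − $11,800 = $629,533.84
Regional Park District: $629,533.84 × 0.00579 = $3,645.0009336
City of Holloway: $629,533.84 × 0.0038 = $2,392.228592
Quailridge County: $629,533.84 × 0.00917 = $5,772.8253128
Dunlea School District: $629,533.84 × 0.02477 = $15,593.5532168
Tamarack Township: $629,533.84 × 0.00348 = $2,190.7777632
Total = $3,645.0009336 + $2,392.228592 + $5,772.8253128 + $15,593.5532168 + $2,190.7777632 = $29,594.3858184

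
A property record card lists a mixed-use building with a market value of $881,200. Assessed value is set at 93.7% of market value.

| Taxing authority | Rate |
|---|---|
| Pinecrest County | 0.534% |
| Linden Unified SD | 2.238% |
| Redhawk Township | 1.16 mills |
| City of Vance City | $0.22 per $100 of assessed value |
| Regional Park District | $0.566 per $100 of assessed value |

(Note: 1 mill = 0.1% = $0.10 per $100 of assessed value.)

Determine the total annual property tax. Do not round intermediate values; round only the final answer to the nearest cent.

Assessed value = $881,200 × 0.937 = $825,684.4
Pinecrest County: $825,684.4 × 0.00534 = $4,409.154696
Linden Unified SD: $825,684.4 × 0.02238 = $18,478.816872
Redhawk Township: $825,684.4 × 0.00116 = $957.793904
City of Vance City: $825,684.4 × 0.0022 = $1,816.50568
Regional Park District: $825,684.4 × 0.00566 = $4,673.373704
Total = $30,335.644856

$30,335.64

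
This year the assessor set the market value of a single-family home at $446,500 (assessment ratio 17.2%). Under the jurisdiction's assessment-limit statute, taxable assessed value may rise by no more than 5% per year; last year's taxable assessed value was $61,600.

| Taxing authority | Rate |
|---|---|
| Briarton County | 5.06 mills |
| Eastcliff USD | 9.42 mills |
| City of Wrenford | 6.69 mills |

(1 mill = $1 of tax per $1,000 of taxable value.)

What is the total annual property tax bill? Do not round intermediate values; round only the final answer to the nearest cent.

Uncapped assessed value = $446,500 × 0.172 = $76,798
Cap limit = $61,600 × 1.05 = $64,680
Taxable assessed value = min($76,798, $64,680) = $64,680 (cap binds)
Briarton County: $64,680 × 0.00506 = $327.2808
Eastcliff USD: $64,680 × 0.00942 = $609.2856
City of Wrenford: $64,680 × 0.00669 = $432.7092
Total = $1,369.2756

$1,369.28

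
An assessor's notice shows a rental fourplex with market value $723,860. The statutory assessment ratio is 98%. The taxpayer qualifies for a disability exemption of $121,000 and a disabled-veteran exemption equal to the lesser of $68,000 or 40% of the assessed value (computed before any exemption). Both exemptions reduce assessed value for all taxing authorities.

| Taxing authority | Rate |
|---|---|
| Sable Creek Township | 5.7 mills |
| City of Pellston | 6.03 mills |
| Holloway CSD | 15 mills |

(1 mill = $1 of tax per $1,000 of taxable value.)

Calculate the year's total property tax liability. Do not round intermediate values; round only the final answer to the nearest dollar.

$13,910

Assessed value = $723,860 × 0.98 = $709,382.8
Disabled-veteran exemption = min($68,000, 40% × $709,382.8) = min($68,000, $283,753.12) = $68,000 (dollar cap binds)
Taxable value = $709,382.8 − $121,000 − $68,000 = $520,382.8
Sable Creek Township: $520,382.8 × 0.0057 = $2,966.18196
City of Pellston: $520,382.8 × 0.00603 = $3,137.908284
Holloway CSD: $520,382.8 × 0.015 = $7,805.742
Total = $13,909.832244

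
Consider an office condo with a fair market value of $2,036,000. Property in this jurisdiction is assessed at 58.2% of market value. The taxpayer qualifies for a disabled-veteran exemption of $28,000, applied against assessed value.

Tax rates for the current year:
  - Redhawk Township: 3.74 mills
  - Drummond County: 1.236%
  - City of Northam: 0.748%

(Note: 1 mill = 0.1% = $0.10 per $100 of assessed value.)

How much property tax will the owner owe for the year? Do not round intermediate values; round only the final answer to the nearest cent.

$27,280.93

Assessed value = $2,036,000 × 0.582 = $1,184,952
Taxable value = $1,184,952 − $28,000 = $1,156,952
Redhawk Township: $1,156,952 × 0.00374 = $4,327.00048
Drummond County: $1,156,952 × 0.01236 = $14,299.92672
City of Northam: $1,156,952 × 0.00748 = $8,654.00096
Total = $27,280.92816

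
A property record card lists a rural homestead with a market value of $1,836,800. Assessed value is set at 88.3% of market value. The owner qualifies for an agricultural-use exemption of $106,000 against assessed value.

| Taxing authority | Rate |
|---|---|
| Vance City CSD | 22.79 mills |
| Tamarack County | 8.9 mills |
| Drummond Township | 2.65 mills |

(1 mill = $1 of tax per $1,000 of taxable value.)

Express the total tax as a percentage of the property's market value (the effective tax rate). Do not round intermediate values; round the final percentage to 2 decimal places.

Assessed value = $1,836,800 × 0.883 = $1,621,894.4
Taxable value = $1,621,894.4 − $106,000 = $1,515,894.4
Vance City CSD: $1,515,894.4 × 0.02279 = $34,547.233376
Tamarack County: $1,515,894.4 × 0.0089 = $13,491.46016
Drummond Township: $1,515,894.4 × 0.00265 = $4,017.12016
Total tax = $52,055.813696
Effective rate = $52,055.813696 ÷ $1,836,800 = 2.83% of market value

2.83%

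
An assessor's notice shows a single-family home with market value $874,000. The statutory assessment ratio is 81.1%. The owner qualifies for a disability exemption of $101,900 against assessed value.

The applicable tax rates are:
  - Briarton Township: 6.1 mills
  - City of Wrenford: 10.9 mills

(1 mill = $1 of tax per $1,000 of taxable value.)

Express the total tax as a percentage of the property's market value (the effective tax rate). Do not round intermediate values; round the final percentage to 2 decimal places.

1.18%

Assessed value = $874,000 × 0.811 = $708,814
Taxable value = $708,814 − $101,900 = $606,914
Briarton Township: $606,914 × 0.0061 = $3,702.1754
City of Wrenford: $606,914 × 0.0109 = $6,615.3626
Total tax = $10,317.538
Effective rate = $10,317.538 ÷ $874,000 = 1.18% of market value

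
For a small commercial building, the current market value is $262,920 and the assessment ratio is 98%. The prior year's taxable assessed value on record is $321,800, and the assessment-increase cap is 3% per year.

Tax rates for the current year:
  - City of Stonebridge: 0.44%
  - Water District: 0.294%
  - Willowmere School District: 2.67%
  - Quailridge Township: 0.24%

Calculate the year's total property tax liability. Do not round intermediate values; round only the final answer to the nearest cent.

$9,389.19

Uncapped assessed value = $262,920 × 0.98 = $257,661.6
Cap limit = $321,800 × 1.03 = $331,454
Taxable assessed value = min($257,661.6, $331,454) = $257,661.6 (cap does not bind)
City of Stonebridge: $257,661.6 × 0.0044 = $1,133.71104
Water District: $257,661.6 × 0.00294 = $757.525104
Willowmere School District: $257,661.6 × 0.0267 = $6,879.56472
Quailridge Township: $257,661.6 × 0.0024 = $618.38784
Total = $9,389.188704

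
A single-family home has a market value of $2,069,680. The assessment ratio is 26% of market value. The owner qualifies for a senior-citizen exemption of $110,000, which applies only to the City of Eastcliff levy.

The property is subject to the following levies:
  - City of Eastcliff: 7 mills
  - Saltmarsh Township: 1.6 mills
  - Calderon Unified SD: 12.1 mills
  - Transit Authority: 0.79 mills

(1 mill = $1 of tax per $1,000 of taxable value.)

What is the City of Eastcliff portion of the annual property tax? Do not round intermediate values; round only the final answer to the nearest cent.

Assessed value = $2,069,680 × 0.26 = $538,116.8
City of Eastcliff taxable value = $538,116.8 − $110,000 = $428,116.8
City of Eastcliff levy = $428,116.8 × 0.007 = $2,996.8176

$2,996.82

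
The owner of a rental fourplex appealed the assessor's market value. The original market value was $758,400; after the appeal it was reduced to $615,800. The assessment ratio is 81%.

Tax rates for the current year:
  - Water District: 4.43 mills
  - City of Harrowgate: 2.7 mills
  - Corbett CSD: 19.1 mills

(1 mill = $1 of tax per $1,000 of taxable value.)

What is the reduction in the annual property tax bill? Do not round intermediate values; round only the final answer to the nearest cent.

$3,029.72

Old assessed value = $758,400 × 0.81 = $614,304
New assessed value = $615,800 × 0.81 = $498,798
Combined rate = 0.00443 + 0.0027 + 0.0191 = 0.02623
Old tax = $614,304 × 0.02623 = $16,113.19392
New tax = $498,798 × 0.02623 = $13,083.47154
Reduction = $16,113.19392 − $13,083.47154 = $3,029.72238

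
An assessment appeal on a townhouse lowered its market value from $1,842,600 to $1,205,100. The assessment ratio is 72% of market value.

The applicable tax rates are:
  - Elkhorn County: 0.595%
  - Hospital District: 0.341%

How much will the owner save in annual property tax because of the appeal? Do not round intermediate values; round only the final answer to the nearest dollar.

Old assessed value = $1,842,600 × 0.72 = $1,326,672
New assessed value = $1,205,100 × 0.72 = $867,672
Combined rate = 0.00595 + 0.00341 = 0.00936
Old tax = $1,326,672 × 0.00936 = $12,417.64992
New tax = $867,672 × 0.00936 = $8,121.40992
Reduction = $12,417.64992 − $8,121.40992 = $4,296.24

$4,296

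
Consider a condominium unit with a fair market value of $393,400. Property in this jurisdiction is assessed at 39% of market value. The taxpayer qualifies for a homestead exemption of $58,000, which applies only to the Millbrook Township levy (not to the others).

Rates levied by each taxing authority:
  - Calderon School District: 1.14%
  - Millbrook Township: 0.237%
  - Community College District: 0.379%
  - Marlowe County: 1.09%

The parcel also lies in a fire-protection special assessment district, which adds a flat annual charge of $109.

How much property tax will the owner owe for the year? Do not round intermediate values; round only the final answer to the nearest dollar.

Assessed value = $393,400 × 0.39 = $153,426
Calderon School District: $153,426 × 0.0114 = $1,749.0564
Millbrook Township: ($153,426 − $58,000) × 0.00237 = $95,426 × 0.00237 = $226.15962
Community College District: $153,426 × 0.00379 = $581.48454
Marlowe County: $153,426 × 0.0109 = $1,672.3434
Levies subtotal = $4,229.04396
Total = $4,229.04396 + $109 = $4,338.04396

$4,338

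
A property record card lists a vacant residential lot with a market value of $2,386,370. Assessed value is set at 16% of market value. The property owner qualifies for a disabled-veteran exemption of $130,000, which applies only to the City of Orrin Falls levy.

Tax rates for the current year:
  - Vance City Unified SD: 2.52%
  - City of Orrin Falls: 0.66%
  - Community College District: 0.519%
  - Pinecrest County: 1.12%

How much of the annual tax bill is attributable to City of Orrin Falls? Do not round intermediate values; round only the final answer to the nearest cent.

Assessed value = $2,386,370 × 0.16 = $381,819.2
City of Orrin Falls taxable value = $381,819.2 − $130,000 = $251,819.2
City of Orrin Falls levy = $251,819.2 × 0.0066 = $1,662.00672

$1,662.01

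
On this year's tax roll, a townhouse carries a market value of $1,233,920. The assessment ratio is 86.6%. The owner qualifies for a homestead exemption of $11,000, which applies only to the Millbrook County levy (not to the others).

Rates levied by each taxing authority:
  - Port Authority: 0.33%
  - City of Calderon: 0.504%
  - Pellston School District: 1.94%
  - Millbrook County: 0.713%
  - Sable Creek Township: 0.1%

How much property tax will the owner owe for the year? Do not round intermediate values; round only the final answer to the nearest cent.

$38,251.35

Assessed value = $1,233,920 × 0.866 = $1,068,574.72
Port Authority: $1,068,574.72 × 0.0033 = $3,526.296576
City of Calderon: $1,068,574.72 × 0.00504 = $5,385.6165888
Pellston School District: $1,068,574.72 × 0.0194 = $20,730.349568
Millbrook County: ($1,068,574.72 − $11,000) × 0.00713 = $1,057,574.72 × 0.00713 = $7,540.5077536
Sable Creek Township: $1,068,574.72 × 0.001 = $1,068.57472
Total = $38,251.3452064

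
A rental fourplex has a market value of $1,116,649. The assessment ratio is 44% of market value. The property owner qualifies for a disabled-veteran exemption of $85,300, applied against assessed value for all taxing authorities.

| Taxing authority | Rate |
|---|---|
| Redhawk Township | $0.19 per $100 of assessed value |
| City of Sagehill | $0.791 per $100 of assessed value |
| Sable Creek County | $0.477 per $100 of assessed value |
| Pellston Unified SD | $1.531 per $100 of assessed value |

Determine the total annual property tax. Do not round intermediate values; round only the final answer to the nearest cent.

Assessed value = $1,116,649 × 0.44 = $491,325.56
Taxable value = $491,325.56 − $85,300 = $406,025.56
Redhawk Township: $406,025.56 × 0.0019 = $771.448564
City of Sagehill: $406,025.56 × 0.00791 = $3,211.6621796
Sable Creek County: $406,025.56 × 0.00477 = $1,936.7419212
Pellston Unified SD: $406,025.56 × 0.01531 = $6,216.2513236
Total = $771.448564 + $3,211.6621796 + $1,936.7419212 + $6,216.2513236 = $12,136.1039884

$12,136.10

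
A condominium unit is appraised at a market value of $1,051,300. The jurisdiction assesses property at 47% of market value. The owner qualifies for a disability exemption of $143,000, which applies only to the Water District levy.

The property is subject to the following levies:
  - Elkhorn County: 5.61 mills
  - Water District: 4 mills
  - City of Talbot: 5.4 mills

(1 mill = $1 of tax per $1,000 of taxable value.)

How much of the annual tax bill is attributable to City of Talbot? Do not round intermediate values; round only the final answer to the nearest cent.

$2,668.20

Assessed value = $1,051,300 × 0.47 = $494,111
City of Talbot taxable value = $494,111 (exemption does not apply)
City of Talbot levy = $494,111 × 0.0054 = $2,668.1994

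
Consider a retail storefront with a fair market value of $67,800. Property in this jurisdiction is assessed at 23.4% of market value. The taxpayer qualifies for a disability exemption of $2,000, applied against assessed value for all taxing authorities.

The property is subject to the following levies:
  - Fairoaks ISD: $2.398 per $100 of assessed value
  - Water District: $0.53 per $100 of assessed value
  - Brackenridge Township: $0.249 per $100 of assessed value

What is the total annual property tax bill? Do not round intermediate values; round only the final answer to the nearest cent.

Assessed value = $67,800 × 0.234 = $15,865.2
Taxable value = $15,865.2 − $2,000 = $13,865.2
Fairoaks ISD: $13,865.2 × 0.02398 = $332.487496
Water District: $13,865.2 × 0.0053 = $73.48556
Brackenridge Township: $13,865.2 × 0.00249 = $34.524348
Total = $332.487496 + $73.48556 + $34.524348 = $440.497404

$440.50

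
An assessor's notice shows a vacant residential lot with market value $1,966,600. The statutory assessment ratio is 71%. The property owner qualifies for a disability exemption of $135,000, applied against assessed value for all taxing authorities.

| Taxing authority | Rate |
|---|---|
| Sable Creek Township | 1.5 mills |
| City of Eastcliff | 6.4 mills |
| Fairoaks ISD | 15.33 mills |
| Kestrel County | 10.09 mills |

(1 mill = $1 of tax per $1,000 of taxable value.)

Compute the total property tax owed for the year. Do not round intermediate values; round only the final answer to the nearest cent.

$42,026.05

Assessed value = $1,966,600 × 0.71 = $1,396,286
Taxable value = $1,396,286 − $135,000 = $1,261,286
Sable Creek Township: $1,261,286 × 0.0015 = $1,891.929
City of Eastcliff: $1,261,286 × 0.0064 = $8,072.2304
Fairoaks ISD: $1,261,286 × 0.01533 = $19,335.51438
Kestrel County: $1,261,286 × 0.01009 = $12,726.37574
Total = $1,891.929 + $8,072.2304 + $19,335.51438 + $12,726.37574 = $42,026.04952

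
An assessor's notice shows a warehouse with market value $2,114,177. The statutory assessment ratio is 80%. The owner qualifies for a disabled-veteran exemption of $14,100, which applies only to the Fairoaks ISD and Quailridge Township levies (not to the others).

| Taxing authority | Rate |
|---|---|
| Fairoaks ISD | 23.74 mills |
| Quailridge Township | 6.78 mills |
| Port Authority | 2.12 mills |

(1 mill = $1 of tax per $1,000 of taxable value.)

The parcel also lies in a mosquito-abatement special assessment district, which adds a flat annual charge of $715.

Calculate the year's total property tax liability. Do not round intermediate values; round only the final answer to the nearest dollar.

Assessed value = $2,114,177 × 0.8 = $1,691,341.6
Fairoaks ISD: ($1,691,341.6 − $14,100) × 0.02374 = $1,677,241.6 × 0.02374 = $39,817.715584
Quailridge Township: ($1,691,341.6 − $14,100) × 0.00678 = $1,677,241.6 × 0.00678 = $11,371.698048
Port Authority: $1,691,341.6 × 0.00212 = $3,585.644192
Levies subtotal = $54,775.057824
Total = $54,775.057824 + $715 = $55,490.057824

$55,490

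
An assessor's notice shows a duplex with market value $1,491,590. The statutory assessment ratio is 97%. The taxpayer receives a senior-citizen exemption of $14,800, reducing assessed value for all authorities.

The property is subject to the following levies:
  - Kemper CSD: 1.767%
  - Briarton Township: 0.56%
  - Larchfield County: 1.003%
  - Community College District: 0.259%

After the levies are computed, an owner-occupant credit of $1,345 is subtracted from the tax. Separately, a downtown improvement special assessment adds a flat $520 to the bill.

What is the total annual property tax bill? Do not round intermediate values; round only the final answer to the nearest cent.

$50,571.00

Assessed value = $1,491,590 × 0.97 = $1,446,842.3
Taxable value = $1,446,842.3 − $14,800 = $1,432,042.3
Kemper CSD: $1,432,042.3 × 0.01767 = $25,304.187441
Briarton Township: $1,432,042.3 × 0.0056 = $8,019.43688
Larchfield County: $1,432,042.3 × 0.01003 = $14,363.384269
Community College District: $1,432,042.3 × 0.00259 = $3,708.989557
Levies subtotal = $51,395.998147
After credit = $51,395.998147 − $1,345 = $50,050.998147
Total = $50,050.998147 + $520 = $50,570.998147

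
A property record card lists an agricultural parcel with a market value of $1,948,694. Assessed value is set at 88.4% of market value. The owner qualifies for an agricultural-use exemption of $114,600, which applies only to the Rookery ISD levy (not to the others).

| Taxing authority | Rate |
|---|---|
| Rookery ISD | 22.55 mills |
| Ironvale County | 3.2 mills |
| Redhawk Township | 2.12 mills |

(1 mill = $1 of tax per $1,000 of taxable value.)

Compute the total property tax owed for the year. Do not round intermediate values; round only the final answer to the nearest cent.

$45,425.90

Assessed value = $1,948,694 × 0.884 = $1,722,645.496
Rookery ISD: ($1,722,645.496 − $114,600) × 0.02255 = $1,608,045.496 × 0.02255 = $36,261.4259348
Ironvale County: $1,722,645.496 × 0.0032 = $5,512.4655872
Redhawk Township: $1,722,645.496 × 0.00212 = $3,652.00845152
Total = $45,425.89997352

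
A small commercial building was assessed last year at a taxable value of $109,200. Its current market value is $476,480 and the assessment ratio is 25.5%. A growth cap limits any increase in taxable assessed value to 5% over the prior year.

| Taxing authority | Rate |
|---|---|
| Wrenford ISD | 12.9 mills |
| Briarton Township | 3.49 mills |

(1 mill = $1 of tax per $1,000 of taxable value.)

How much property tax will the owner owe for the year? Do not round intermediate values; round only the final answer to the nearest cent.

$1,879.28

Uncapped assessed value = $476,480 × 0.255 = $121,502.4
Cap limit = $109,200 × 1.05 = $114,660
Taxable assessed value = min($121,502.4, $114,660) = $114,660 (cap binds)
Wrenford ISD: $114,660 × 0.0129 = $1,479.114
Briarton Township: $114,660 × 0.00349 = $400.1634
Total = $1,879.2774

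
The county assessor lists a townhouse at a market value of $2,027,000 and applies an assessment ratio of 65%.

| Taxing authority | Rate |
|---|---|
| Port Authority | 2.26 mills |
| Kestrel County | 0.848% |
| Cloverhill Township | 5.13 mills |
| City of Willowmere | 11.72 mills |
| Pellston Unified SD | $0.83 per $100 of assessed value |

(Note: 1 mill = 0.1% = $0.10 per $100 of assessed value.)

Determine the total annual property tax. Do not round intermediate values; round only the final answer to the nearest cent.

Assessed value = $2,027,000 × 0.65 = $1,317,550
Port Authority: $1,317,550 × 0.00226 = $2,977.663
Kestrel County: $1,317,550 × 0.00848 = $11,172.824
Cloverhill Township: $1,317,550 × 0.00513 = $6,759.0315
City of Willowmere: $1,317,550 × 0.01172 = $15,441.686
Pellston Unified SD: $1,317,550 × 0.0083 = $10,935.665
Total = $47,286.8695

$47,286.87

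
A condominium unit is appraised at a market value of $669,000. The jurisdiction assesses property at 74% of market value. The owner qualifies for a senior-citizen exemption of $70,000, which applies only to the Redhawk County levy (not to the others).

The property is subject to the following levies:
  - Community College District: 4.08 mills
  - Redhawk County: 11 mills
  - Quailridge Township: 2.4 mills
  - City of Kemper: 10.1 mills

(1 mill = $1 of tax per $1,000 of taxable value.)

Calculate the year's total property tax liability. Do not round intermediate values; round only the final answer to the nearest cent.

Assessed value = $669,000 × 0.74 = $495,060
Community College District: $495,060 × 0.00408 = $2,019.8448
Redhawk County: ($495,060 − $70,000) × 0.011 = $425,060 × 0.011 = $4,675.66
Quailridge Township: $495,060 × 0.0024 = $1,188.144
City of Kemper: $495,060 × 0.0101 = $5,000.106
Total = $12,883.7548

$12,883.75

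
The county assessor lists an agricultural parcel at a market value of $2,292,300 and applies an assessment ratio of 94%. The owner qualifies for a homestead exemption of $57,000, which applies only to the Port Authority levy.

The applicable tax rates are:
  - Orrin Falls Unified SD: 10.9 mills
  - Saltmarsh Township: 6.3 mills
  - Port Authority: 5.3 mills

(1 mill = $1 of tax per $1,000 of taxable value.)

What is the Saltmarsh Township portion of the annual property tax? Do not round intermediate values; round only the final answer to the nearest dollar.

$13,575

Assessed value = $2,292,300 × 0.94 = $2,154,762
Saltmarsh Township taxable value = $2,154,762 (exemption does not apply)
Saltmarsh Township levy = $2,154,762 × 0.0063 = $13,575.0006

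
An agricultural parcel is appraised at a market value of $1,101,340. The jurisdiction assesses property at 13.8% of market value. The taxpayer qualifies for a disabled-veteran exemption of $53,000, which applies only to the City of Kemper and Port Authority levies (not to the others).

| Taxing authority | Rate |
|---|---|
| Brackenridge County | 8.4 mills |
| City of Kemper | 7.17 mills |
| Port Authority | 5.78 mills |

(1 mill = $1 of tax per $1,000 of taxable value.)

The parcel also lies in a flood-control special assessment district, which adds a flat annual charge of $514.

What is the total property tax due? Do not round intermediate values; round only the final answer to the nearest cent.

Assessed value = $1,101,340 × 0.138 = $151,984.92
Brackenridge County: $151,984.92 × 0.0084 = $1,276.673328
City of Kemper: ($151,984.92 − $53,000) × 0.00717 = $98,984.92 × 0.00717 = $709.7218764
Port Authority: ($151,984.92 − $53,000) × 0.00578 = $98,984.92 × 0.00578 = $572.1328376
Levies subtotal = $2,558.528042
Total = $2,558.528042 + $514 = $3,072.528042

$3,072.53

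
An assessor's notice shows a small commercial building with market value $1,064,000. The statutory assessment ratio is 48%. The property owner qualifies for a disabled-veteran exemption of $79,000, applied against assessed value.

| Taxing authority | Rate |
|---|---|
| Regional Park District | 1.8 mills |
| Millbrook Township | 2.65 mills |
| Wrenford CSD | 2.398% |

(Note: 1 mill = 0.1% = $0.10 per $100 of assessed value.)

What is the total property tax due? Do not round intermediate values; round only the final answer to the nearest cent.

Assessed value = $1,064,000 × 0.48 = $510,720
Taxable value = $510,720 − $79,000 = $431,720
Regional Park District: $431,720 × 0.0018 = $777.096
Millbrook Township: $431,720 × 0.00265 = $1,144.058
Wrenford CSD: $431,720 × 0.02398 = $10,352.6456
Total = $12,273.7996

$12,273.80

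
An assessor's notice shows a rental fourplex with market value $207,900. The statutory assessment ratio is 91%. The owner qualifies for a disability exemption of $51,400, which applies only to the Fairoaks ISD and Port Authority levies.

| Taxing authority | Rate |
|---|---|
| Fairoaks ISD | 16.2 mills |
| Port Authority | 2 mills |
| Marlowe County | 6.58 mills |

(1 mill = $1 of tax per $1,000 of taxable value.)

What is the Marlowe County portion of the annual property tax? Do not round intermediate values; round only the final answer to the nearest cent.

Assessed value = $207,900 × 0.91 = $189,189
Marlowe County taxable value = $189,189 (exemption does not apply)
Marlowe County levy = $189,189 × 0.00658 = $1,244.86362

$1,244.86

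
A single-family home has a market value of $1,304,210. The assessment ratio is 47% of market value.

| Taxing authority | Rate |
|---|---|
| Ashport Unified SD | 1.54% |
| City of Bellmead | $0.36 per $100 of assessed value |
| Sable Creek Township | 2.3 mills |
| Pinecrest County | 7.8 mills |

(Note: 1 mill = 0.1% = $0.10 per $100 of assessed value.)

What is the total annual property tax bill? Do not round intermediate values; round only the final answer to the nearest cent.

$17,837.68

Assessed value = $1,304,210 × 0.47 = $612,978.7
Ashport Unified SD: $612,978.7 × 0.0154 = $9,439.87198
City of Bellmead: $612,978.7 × 0.0036 = $2,206.72332
Sable Creek Township: $612,978.7 × 0.0023 = $1,409.85101
Pinecrest County: $612,978.7 × 0.0078 = $4,781.23386
Total = $17,837.68017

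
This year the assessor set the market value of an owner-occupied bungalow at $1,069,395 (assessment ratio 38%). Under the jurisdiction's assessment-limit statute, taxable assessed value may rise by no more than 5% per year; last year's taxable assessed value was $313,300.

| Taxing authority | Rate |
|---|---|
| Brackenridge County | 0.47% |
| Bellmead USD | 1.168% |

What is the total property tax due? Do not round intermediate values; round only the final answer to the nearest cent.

$5,388.45

Uncapped assessed value = $1,069,395 × 0.38 = $406,370.1
Cap limit = $313,300 × 1.05 = $328,965
Taxable assessed value = min($406,370.1, $328,965) = $328,965 (cap binds)
Brackenridge County: $328,965 × 0.0047 = $1,546.1355
Bellmead USD: $328,965 × 0.01168 = $3,842.3112
Total = $5,388.4467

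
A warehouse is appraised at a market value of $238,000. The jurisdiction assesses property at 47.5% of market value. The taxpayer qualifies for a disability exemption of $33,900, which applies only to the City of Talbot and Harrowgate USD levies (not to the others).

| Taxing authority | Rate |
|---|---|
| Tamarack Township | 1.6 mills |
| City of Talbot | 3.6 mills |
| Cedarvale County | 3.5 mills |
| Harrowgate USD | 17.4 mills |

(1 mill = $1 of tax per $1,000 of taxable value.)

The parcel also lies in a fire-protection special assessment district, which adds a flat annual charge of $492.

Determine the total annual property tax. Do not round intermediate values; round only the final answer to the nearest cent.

Assessed value = $238,000 × 0.475 = $113,050
Tamarack Township: $113,050 × 0.0016 = $180.88
City of Talbot: ($113,050 − $33,900) × 0.0036 = $79,150 × 0.0036 = $284.94
Cedarvale County: $113,050 × 0.0035 = $395.675
Harrowgate USD: ($113,050 − $33,900) × 0.0174 = $79,150 × 0.0174 = $1,377.21
Levies subtotal = $2,238.705
Total = $2,238.705 + $492 = $2,730.705

$2,730.71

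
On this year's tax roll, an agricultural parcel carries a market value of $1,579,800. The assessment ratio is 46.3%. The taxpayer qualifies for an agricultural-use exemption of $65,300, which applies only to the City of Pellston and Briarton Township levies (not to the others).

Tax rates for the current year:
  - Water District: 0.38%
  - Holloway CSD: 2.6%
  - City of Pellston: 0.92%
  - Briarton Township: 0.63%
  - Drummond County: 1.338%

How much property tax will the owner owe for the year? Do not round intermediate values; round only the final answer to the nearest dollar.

$41,909

Assessed value = $1,579,800 × 0.463 = $731,447.4
Water District: $731,447.4 × 0.0038 = $2,779.50012
Holloway CSD: $731,447.4 × 0.026 = $19,017.6324
City of Pellston: ($731,447.4 − $65,300) × 0.0092 = $666,147.4 × 0.0092 = $6,128.55608
Briarton Township: ($731,447.4 − $65,300) × 0.0063 = $666,147.4 × 0.0063 = $4,196.72862
Drummond County: $731,447.4 × 0.01338 = $9,786.766212
Total = $41,909.183432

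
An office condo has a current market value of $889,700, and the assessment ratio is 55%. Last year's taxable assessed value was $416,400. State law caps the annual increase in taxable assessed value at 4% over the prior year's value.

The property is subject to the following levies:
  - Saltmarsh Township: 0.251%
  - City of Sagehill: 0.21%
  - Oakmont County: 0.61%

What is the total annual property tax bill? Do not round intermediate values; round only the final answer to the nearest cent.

$4,638.03

Uncapped assessed value = $889,700 × 0.55 = $489,335
Cap limit = $416,400 × 1.04 = $433,056
Taxable assessed value = min($489,335, $433,056) = $433,056 (cap binds)
Saltmarsh Township: $433,056 × 0.00251 = $1,086.97056
City of Sagehill: $433,056 × 0.0021 = $909.4176
Oakmont County: $433,056 × 0.0061 = $2,641.6416
Total = $4,638.02976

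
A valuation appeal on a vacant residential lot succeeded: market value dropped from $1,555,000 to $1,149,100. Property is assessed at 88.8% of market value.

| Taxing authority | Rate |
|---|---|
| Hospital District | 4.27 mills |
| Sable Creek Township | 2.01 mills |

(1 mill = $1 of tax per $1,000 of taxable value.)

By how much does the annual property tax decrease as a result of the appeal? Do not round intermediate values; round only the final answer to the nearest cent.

Old assessed value = $1,555,000 × 0.888 = $1,380,840
New assessed value = $1,149,100 × 0.888 = $1,020,400.8
Combined rate = 0.00427 + 0.00201 = 0.00628
Old tax = $1,380,840 × 0.00628 = $8,671.6752
New tax = $1,020,400.8 × 0.00628 = $6,408.117024
Reduction = $8,671.6752 − $6,408.117024 = $2,263.558176

$2,263.56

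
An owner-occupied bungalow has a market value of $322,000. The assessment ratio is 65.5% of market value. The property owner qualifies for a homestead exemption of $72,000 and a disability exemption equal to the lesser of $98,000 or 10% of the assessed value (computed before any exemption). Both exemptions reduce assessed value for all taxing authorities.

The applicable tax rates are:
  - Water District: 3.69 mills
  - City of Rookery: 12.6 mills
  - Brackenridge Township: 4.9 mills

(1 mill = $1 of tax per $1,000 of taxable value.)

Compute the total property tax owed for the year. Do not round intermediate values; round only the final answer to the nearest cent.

Assessed value = $322,000 × 0.655 = $210,910
Disability exemption = min($98,000, 10% × $210,910) = min($98,000, $21,091) = $21,091 (percentage binds)
Taxable value = $210,910 − $72,000 − $21,091 = $117,819
Water District: $117,819 × 0.00369 = $434.75211
City of Rookery: $117,819 × 0.0126 = $1,484.5194
Brackenridge Township: $117,819 × 0.0049 = $577.3131
Total = $2,496.58461

$2,496.58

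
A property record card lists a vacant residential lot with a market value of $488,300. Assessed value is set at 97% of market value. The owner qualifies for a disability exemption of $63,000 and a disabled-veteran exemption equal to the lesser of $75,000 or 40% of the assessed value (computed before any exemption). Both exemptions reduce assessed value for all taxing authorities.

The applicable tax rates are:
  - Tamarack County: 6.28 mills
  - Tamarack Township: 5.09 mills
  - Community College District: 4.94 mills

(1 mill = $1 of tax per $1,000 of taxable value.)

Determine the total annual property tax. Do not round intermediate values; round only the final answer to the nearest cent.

Assessed value = $488,300 × 0.97 = $473,651
Disabled-veteran exemption = min($75,000, 40% × $473,651) = min($75,000, $189,460.4) = $75,000 (dollar cap binds)
Taxable value = $473,651 − $63,000 − $75,000 = $335,651
Tamarack County: $335,651 × 0.00628 = $2,107.88828
Tamarack Township: $335,651 × 0.00509 = $1,708.46359
Community College District: $335,651 × 0.00494 = $1,658.11594
Total = $5,474.46781

$5,474.47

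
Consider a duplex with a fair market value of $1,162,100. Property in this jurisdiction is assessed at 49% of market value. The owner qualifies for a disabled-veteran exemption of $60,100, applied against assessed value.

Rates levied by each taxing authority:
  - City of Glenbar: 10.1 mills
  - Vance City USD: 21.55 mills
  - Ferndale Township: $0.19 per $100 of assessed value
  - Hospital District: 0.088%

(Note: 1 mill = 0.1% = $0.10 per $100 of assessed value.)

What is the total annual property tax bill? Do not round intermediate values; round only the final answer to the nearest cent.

$17,536.20

Assessed value = $1,162,100 × 0.49 = $569,429
Taxable value = $569,429 − $60,100 = $509,329
City of Glenbar: $509,329 × 0.0101 = $5,144.2229
Vance City USD: $509,329 × 0.02155 = $10,976.03995
Ferndale Township: $509,329 × 0.0019 = $967.7251
Hospital District: $509,329 × 0.00088 = $448.20952
Total = $17,536.19747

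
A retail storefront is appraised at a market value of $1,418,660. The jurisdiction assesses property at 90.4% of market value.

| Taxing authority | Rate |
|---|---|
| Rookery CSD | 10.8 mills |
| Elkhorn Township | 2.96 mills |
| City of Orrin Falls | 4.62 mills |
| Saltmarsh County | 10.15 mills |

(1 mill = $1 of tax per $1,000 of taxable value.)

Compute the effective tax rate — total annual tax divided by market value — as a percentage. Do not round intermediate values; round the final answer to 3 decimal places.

Assessed value = $1,418,660 × 0.904 = $1,282,468.64
Rookery CSD: $1,282,468.64 × 0.0108 = $13,850.661312
Elkhorn Township: $1,282,468.64 × 0.00296 = $3,796.1071744
City of Orrin Falls: $1,282,468.64 × 0.00462 = $5,925.0051168
Saltmarsh County: $1,282,468.64 × 0.01015 = $13,017.056696
Total tax = $36,588.8302992
Effective rate = $36,588.8302992 ÷ $1,418,660 = 2.579% of market value

2.579%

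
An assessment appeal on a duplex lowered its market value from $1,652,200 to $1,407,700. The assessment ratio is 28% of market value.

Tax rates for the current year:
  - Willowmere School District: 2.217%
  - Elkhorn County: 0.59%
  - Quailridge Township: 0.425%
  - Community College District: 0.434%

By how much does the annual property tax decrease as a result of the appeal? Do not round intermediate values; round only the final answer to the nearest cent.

Old assessed value = $1,652,200 × 0.28 = $462,616
New assessed value = $1,407,700 × 0.28 = $394,156
Combined rate = 0.02217 + 0.0059 + 0.00425 + 0.00434 = 0.03666
Old tax = $462,616 × 0.03666 = $16,959.50256
New tax = $394,156 × 0.03666 = $14,449.75896
Reduction = $16,959.50256 − $14,449.75896 = $2,509.7436

$2,509.74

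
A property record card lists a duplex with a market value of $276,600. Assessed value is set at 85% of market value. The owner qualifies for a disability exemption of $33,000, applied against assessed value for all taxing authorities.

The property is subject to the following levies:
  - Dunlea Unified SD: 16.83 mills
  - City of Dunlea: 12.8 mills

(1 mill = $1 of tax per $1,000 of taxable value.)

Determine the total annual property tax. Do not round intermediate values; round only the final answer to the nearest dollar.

$5,989

Assessed value = $276,600 × 0.85 = $235,110
Taxable value = $235,110 − $33,000 = $202,110
Dunlea Unified SD: $202,110 × 0.01683 = $3,401.5113
City of Dunlea: $202,110 × 0.0128 = $2,587.008
Total = $3,401.5113 + $2,587.008 = $5,988.5193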